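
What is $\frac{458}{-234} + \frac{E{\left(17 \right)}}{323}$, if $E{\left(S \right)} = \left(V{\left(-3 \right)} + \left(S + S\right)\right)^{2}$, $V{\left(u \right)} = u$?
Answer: $\frac{38470}{37791} \approx 1.018$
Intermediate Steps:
$E{\left(S \right)} = \left(-3 + 2 S\right)^{2}$ ($E{\left(S \right)} = \left(-3 + \left(S + S\right)\right)^{2} = \left(-3 + 2 S\right)^{2}$)
$\frac{458}{-234} + \frac{E{\left(17 \right)}}{323} = \frac{458}{-234} + \frac{\left(-3 + 2 \cdot 17\right)^{2}}{323} = 458 \left(- \frac{1}{234}\right) + \left(-3 + 34\right)^{2} \cdot \frac{1}{323} = - \frac{229}{117} + 31^{2} \cdot \frac{1}{323} = - \frac{229}{117} + 961 \cdot \frac{1}{323} = - \frac{229}{117} + \frac{961}{323} = \frac{38470}{37791}$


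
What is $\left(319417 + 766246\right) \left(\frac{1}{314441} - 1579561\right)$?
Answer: $- \frac{539225731338885200}{314441} \approx -1.7149 \cdot 10^{12}$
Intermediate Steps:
$\left(319417 + 766246\right) \left(\frac{1}{314441} - 1579561\right) = 1085663 \left(\frac{1}{314441} - 1579561\right) = 1085663 \left(- \frac{496678740400}{314441}\right) = - \frac{539225731338885200}{314441}$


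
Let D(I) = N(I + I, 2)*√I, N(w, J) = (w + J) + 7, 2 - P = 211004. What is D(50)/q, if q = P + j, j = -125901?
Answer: -545*√2/336903 ≈ -0.0022877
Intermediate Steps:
P = -211002 (P = 2 - 1*211004 = 2 - 211004 = -211002)
N(w, J) = 7 + J + w (N(w, J) = (J + w) + 7 = 7 + J + w)
D(I) = √I*(9 + 2*I) (D(I) = (7 + 2 + (I + I))*√I = (7 + 2 + 2*I)*√I = (9 + 2*I)*√I = √I*(9 + 2*I))
q = -336903 (q = -211002 - 125901 = -336903)
D(50)/q = (√50*(9 + 2*50))/(-336903) = ((5*√2)*(9 + 100))*(-1/336903) = ((5*√2)*109)*(-1/336903) = (545*√2)*(-1/336903) = -545*√2/336903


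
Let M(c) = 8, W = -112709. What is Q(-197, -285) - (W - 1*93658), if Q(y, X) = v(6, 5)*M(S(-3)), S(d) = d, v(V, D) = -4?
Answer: 206335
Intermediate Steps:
Q(y, X) = -32 (Q(y, X) = -4*8 = -32)
Q(-197, -285) - (W - 1*93658) = -32 - (-112709 - 1*93658) = -32 - (-112709 - 93658) = -32 - 1*(-206367) = -32 + 206367 = 206335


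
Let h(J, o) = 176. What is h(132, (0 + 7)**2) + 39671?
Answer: 39847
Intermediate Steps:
h(132, (0 + 7)**2) + 39671 = 176 + 39671 = 39847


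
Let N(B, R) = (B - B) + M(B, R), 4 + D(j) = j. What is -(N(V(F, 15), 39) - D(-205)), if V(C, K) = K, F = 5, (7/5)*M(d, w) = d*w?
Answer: -4388/7 ≈ -626.86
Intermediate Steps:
M(d, w) = 5*d*w/7 (M(d, w) = 5*(d*w)/7 = 5*d*w/7)
D(j) = -4 + j
N(B, R) = 5*B*R/7 (N(B, R) = (B - B) + 5*B*R/7 = 0 + 5*B*R/7 = 5*B*R/7)
-(N(V(F, 15), 39) - D(-205)) = -((5/7)*15*39 - (-4 - 205)) = -(2925/7 - 1*(-209)) = -(2925/7 + 209) = -1*4388/7 = -4388/7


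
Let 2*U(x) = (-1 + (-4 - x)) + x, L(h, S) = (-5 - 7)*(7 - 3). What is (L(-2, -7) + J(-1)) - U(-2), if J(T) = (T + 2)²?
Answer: -89/2 ≈ -44.500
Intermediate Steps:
L(h, S) = -48 (L(h, S) = -12*4 = -48)
J(T) = (2 + T)²
U(x) = -5/2 (U(x) = ((-1 + (-4 - x)) + x)/2 = ((-5 - x) + x)/2 = (½)*(-5) = -5/2)
(L(-2, -7) + J(-1)) - U(-2) = (-48 + (2 - 1)²) - 1*(-5/2) = (-48 + 1²) + 5/2 = (-48 + 1) + 5/2 = -47 + 5/2 = -89/2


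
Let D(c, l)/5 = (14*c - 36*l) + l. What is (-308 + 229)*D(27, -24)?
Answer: -481110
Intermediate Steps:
D(c, l) = -175*l + 70*c (D(c, l) = 5*((14*c - 36*l) + l) = 5*((-36*l + 14*c) + l) = 5*(-35*l + 14*c) = -175*l + 70*c)
(-308 + 229)*D(27, -24) = (-308 + 229)*(-175*(-24) + 70*27) = -79*(4200 + 1890) = -79*6090 = -481110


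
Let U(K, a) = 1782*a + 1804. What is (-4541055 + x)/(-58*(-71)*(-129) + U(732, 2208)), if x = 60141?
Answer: -2240457/1702619 ≈ -1.3159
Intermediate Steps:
U(K, a) = 1804 + 1782*a
(-4541055 + x)/(-58*(-71)*(-129) + U(732, 2208)) = (-4541055 + 60141)/(-58*(-71)*(-129) + (1804 + 1782*2208)) = -4480914/(4118*(-129) + (1804 + 3934656)) = -4480914/(-531222 + 3936460) = -4480914/3405238 = -4480914*1/3405238 = -2240457/1702619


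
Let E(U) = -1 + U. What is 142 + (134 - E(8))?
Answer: 269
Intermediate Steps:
142 + (134 - E(8)) = 142 + (134 - (-1 + 8)) = 142 + (134 - 1*7) = 142 + (134 - 7) = 142 + 127 = 269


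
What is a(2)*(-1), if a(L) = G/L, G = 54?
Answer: -27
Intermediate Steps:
a(L) = 54/L
a(2)*(-1) = (54/2)*(-1) = (54*(1/2))*(-1) = 27*(-1) = -27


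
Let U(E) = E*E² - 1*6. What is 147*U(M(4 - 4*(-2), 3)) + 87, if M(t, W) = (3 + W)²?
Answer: 6857637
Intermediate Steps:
U(E) = -6 + E³ (U(E) = E³ - 6 = -6 + E³)
147*U(M(4 - 4*(-2), 3)) + 87 = 147*(-6 + ((3 + 3)²)³) + 87 = 147*(-6 + (6²)³) + 87 = 147*(-6 + 36³) + 87 = 147*(-6 + 46656) + 87 = 147*46650 + 87 = 6857550 + 87 = 6857637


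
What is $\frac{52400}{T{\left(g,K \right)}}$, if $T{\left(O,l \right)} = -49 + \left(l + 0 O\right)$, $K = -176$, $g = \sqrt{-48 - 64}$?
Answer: $- \frac{2096}{9} \approx -232.89$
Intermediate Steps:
$g = 4 i \sqrt{7}$ ($g = \sqrt{-112} = 4 i \sqrt{7} \approx 10.583 i$)
$T{\left(O,l \right)} = -49 + l$ ($T{\left(O,l \right)} = -49 + \left(l + 0\right) = -49 + l$)
$\frac{52400}{T{\left(g,K \right)}} = \frac{52400}{-49 - 176} = \frac{52400}{-225} = 52400 \left(- \frac{1}{225}\right) = - \frac{2096}{9}$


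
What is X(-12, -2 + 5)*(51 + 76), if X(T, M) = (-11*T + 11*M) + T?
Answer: 19431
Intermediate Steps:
X(T, M) = -10*T + 11*M
X(-12, -2 + 5)*(51 + 76) = (-10*(-12) + 11*(-2 + 5))*(51 + 76) = (120 + 11*3)*127 = (120 + 33)*127 = 153*127 = 19431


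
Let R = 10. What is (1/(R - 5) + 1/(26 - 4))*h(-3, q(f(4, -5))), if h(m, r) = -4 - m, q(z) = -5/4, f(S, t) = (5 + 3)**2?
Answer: -27/110 ≈ -0.24545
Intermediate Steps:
f(S, t) = 64 (f(S, t) = 8**2 = 64)
q(z) = -5/4 (q(z) = -5*1/4 = -5/4)
(1/(R - 5) + 1/(26 - 4))*h(-3, q(f(4, -5))) = (1/(10 - 5) + 1/(26 - 4))*(-4 - 1*(-3)) = (1/5 + 1/22)*(-4 + 3) = (1/5 + 1/22)*(-1) = (27/110)*(-1) = -27/110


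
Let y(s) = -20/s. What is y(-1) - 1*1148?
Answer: -1128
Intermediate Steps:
y(-1) - 1*1148 = -20/(-1) - 1*1148 = -20*(-1) - 1148 = 20 - 1148 = -1128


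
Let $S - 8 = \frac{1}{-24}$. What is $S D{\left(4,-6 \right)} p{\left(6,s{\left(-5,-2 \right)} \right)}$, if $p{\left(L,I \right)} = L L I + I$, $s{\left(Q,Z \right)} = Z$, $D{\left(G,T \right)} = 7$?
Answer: $- \frac{49469}{12} \approx -4122.4$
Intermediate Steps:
$p{\left(L,I \right)} = I + I L^{2}$ ($p{\left(L,I \right)} = L^{2} I + I = I L^{2} + I = I + I L^{2}$)
$S = \frac{191}{24}$ ($S = 8 + \frac{1}{-24} = 8 - \frac{1}{24} = \frac{191}{24} \approx 7.9583$)
$S D{\left(4,-6 \right)} p{\left(6,s{\left(-5,-2 \right)} \right)} = \frac{191}{24} \cdot 7 \left(- 2 \left(1 + 6^{2}\right)\right) = \frac{1337 \left(- 2 \left(1 + 36\right)\right)}{24} = \frac{1337 \left(\left(-2\right) 37\right)}{24} = \frac{1337}{24} \left(-74\right) = - \frac{49469}{12}$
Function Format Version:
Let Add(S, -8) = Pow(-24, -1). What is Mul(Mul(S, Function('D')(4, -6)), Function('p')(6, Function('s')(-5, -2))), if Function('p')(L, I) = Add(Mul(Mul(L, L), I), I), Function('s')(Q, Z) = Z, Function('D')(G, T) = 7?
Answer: Rational(-49469, 12) ≈ -4122.4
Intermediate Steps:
Function('p')(L, I) = Add(I, Mul(I, Pow(L, 2))) (Function('p')(L, I) = Add(Mul(Pow(L, 2), I), I) = Add(Mul(I, Pow(L, 2)), I) = Add(I, Mul(I, Pow(L, 2))))
S = Rational(191, 24) (S = Add(8, Pow(-24, -1)) = Add(8, Rational(-1, 24)) = Rational(191, 24) ≈ 7.9583)
Mul(Mul(S, Function('D')(4, -6)), Function('p')(6, Function('s')(-5, -2))) = Mul(Mul(Rational(191, 24), 7), Mul(-2, Add(1, Pow(6, 2)))) = Mul(Rational(1337, 24), Mul(-2, Add(1, 36))) = Mul(Rational(1337, 24), Mul(-2, 37)) = Mul(Rational(1337, 24), -74) = Rational(-49469, 12)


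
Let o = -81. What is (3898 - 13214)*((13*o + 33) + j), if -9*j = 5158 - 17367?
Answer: -28218164/9 ≈ -3.1354e+6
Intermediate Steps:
j = 12209/9 (j = -(5158 - 17367)/9 = -1/9*(-12209) = 12209/9 ≈ 1356.6)
(3898 - 13214)*((13*o + 33) + j) = (3898 - 13214)*((13*(-81) + 33) + 12209/9) = -9316*((-1053 + 33) + 12209/9) = -9316*(-1020 + 12209/9) = -9316*3029/9 = -28218164/9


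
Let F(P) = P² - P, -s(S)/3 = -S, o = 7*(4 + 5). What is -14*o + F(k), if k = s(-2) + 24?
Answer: -576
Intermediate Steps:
o = 63 (o = 7*9 = 63)
s(S) = 3*S (s(S) = -(-3)*S = 3*S)
k = 18 (k = 3*(-2) + 24 = -6 + 24 = 18)
-14*o + F(k) = -14*63 + 18*(-1 + 18) = -882 + 18*17 = -882 + 306 = -576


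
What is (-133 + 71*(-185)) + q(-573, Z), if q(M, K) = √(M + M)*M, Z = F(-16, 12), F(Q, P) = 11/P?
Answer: -13268 - 573*I*√1146 ≈ -13268.0 - 19398.0*I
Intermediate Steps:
Z = 11/12 ≈ 0.91667
q(M, K) = √2*M^(3/2) (q(M, K) = √(2*M)*M = (√2*√M)*M = √2*M^(3/2))
(-133 + 71*(-185)) + q(-573, Z) = (-133 + 71*(-185)) + √2*(-573)^(3/2) = (-133 - 13135) + √2*(-573*I*√573) = -13268 - 573*I*√1146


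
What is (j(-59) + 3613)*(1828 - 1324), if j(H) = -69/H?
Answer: 107470944/59 ≈ 1.8215e+6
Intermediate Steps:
(j(-59) + 3613)*(1828 - 1324) = (-69/(-59) + 3613)*(1828 - 1324) = (-69*(-1/59) + 3613)*504 = (69/59 + 3613)*504 = (213236/59)*504 = 107470944/59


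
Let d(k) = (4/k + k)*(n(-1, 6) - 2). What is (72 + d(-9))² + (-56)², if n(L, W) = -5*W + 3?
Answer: 9944785/81 ≈ 1.2278e+5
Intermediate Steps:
n(L, W) = 3 - 5*W
d(k) = -116/k - 29*k (d(k) = (4/k + k)*((3 - 5*6) - 2) = (k + 4/k)*((3 - 30) - 2) = (k + 4/k)*(-27 - 2) = (k + 4/k)*(-29) = -116/k - 29*k)
(72 + d(-9))² + (-56)² = (72 + (-116/(-9) - 29*(-9)))² + (-56)² = (72 + (-116*(-⅑) + 261))² + 3136 = (72 + (116/9 + 261))² + 3136 = (72 + 2465/9)² + 3136 = (3113/9)² + 3136 = 9690769/81 + 3136 = 9944785/81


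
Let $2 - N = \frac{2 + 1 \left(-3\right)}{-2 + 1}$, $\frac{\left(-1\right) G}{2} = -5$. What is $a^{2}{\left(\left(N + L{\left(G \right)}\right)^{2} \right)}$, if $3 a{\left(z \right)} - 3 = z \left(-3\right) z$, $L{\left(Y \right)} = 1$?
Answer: $225$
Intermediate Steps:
$G = 10$ ($G = \left(-2\right) \left(-5\right) = 10$)
$N = 1$ ($N = 2 - \frac{2 + 1 \left(-3\right)}{-2 + 1} = 2 - \frac{2 - 3}{-1} = 2 - \left(-1\right) \left(-1\right) = 2 - 1 = 1$)
$a{\left(z \right)} = 1 - z^{2}$ ($a{\left(z \right)} = 1 + \frac{z \left(-3\right) z}{3} = 1 + \frac{- 3 z z}{3} = 1 + \frac{\left(-3\right) z^{2}}{3} = 1 - z^{2}$)
$a^{2}{\left(\left(N + L{\left(G \right)}\right)^{2} \right)} = \left(1 - \left(\left(1 + 1\right)^{2}\right)^{2}\right)^{2} = \left(1 - \left(2^{2}\right)^{2}\right)^{2} = \left(1 - 4^{2}\right)^{2} = \left(1 - 16\right)^{2} = \left(-15\right)^{2} = 225$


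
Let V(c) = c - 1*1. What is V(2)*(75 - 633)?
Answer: -558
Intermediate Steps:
V(c) = -1 + c (V(c) = c - 1 = -1 + c)
V(2)*(75 - 633) = (-1 + 2)*(75 - 633) = 1*(-558) = -558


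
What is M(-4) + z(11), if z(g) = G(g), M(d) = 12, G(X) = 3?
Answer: 15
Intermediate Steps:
z(g) = 3
M(-4) + z(11) = 12 + 3 = 15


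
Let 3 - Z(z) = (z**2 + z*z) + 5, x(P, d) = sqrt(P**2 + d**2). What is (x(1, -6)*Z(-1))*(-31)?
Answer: 124*sqrt(37) ≈ 754.26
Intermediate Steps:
Z(z) = -2 - 2*z**2 (Z(z) = 3 - ((z**2 + z*z) + 5) = 3 - ((z**2 + z**2) + 5) = 3 - (2*z**2 + 5) = 3 - (5 + 2*z**2) = 3 + (-5 - 2*z**2) = -2 - 2*z**2)
(x(1, -6)*Z(-1))*(-31) = (sqrt(1**2 + (-6)**2)*(-2 - 2*(-1)**2))*(-31) = (sqrt(1 + 36)*(-2 - 2*1))*(-31) = (sqrt(37)*(-2 - 2))*(-31) = (sqrt(37)*(-4))*(-31) = -4*sqrt(37)*(-31) = 124*sqrt(37)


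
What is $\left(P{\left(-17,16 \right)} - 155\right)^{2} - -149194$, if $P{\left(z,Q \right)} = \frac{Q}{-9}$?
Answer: $\frac{14075635}{81} \approx 1.7377 \cdot 10^{5}$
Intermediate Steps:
$P{\left(z,Q \right)} = - \frac{Q}{9}$ ($P{\left(z,Q \right)} = Q \left(- \frac{1}{9}\right) = - \frac{Q}{9}$)
$\left(P{\left(-17,16 \right)} - 155\right)^{2} - -149194 = \left(\left(- \frac{1}{9}\right) 16 - 155\right)^{2} - -149194 = \left(- \frac{16}{9} - 155\right)^{2} + 149194 = \left(- \frac{1411}{9}\right)^{2} + 149194 = \frac{1990921}{81} + 149194 = \frac{14075635}{81}$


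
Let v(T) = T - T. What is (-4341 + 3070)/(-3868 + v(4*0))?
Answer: 1271/3868 ≈ 0.32859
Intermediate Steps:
v(T) = 0
(-4341 + 3070)/(-3868 + v(4*0)) = (-4341 + 3070)/(-3868 + 0) = -1271/(-3868) = -1271*(-1/3868) = 1271/3868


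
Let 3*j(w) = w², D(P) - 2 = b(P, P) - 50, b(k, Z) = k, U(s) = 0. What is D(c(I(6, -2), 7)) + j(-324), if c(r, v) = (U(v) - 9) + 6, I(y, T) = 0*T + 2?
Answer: 34941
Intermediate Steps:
I(y, T) = 2 (I(y, T) = 0 + 2 = 2)
c(r, v) = -3 (c(r, v) = (0 - 9) + 6 = -9 + 6 = -3)
D(P) = -48 + P (D(P) = 2 + (P - 50) = 2 + (-50 + P) = -48 + P)
j(w) = w²/3
D(c(I(6, -2), 7)) + j(-324) = (-48 - 3) + (⅓)*(-324)² = -51 + (⅓)*104976 = -51 + 34992 = 34941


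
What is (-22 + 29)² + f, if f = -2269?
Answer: -2220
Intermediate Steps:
(-22 + 29)² + f = (-22 + 29)² - 2269 = 7² - 2269 = 49 - 2269 = -2220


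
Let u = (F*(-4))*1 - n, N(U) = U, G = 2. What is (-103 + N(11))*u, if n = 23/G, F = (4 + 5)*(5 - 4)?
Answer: 4370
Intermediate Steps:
F = 9 (F = 9*1 = 9)
n = 23/2 ≈ 11.500
u = -95/2 (u = (9*(-4))*1 - 1*23/2 = -36*1 - 23/2 = -36 - 23/2 = -95/2 ≈ -47.500)
(-103 + N(11))*u = (-103 + 11)*(-95/2) = -92*(-95/2) = 4370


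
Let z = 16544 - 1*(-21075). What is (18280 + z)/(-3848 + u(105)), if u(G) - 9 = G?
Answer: -55899/3734 ≈ -14.970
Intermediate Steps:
u(G) = 9 + G
z = 37619 (z = 16544 + 21075 = 37619)
(18280 + z)/(-3848 + u(105)) = (18280 + 37619)/(-3848 + (9 + 105)) = 55899/(-3848 + 114) = 55899/(-3734) = 55899*(-1/3734) = -55899/3734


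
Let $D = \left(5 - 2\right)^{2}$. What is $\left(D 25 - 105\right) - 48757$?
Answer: $-48637$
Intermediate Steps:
$D = 9$ ($D = 3^{2} = 9$)
$\left(D 25 - 105\right) - 48757 = \left(9 \cdot 25 - 105\right) - 48757 = \left(225 - 105\right) - 48757 = 120 - 48757 = -48637$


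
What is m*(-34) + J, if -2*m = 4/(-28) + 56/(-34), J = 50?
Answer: 137/7 ≈ 19.571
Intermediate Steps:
m = 213/238 (m = -(4/(-28) + 56/(-34))/2 = -(4*(-1/28) + 56*(-1/34))/2 = -(-⅐ - 28/17)/2 = -½*(-213/119) = 213/238 ≈ 0.89496)
m*(-34) + J = (213/238)*(-34) + 50 = -213/7 + 50 = 137/7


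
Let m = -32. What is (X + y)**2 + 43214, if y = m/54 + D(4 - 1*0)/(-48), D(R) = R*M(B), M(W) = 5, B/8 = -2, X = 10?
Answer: 504990937/11664 ≈ 43295.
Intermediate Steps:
B = -16 (B = 8*(-2) = -16)
D(R) = 5*R (D(R) = R*5 = 5*R)
y = -109/108 (y = -32/54 + (5*(4 - 1*0))/(-48) = -32*1/54 + (5*(4 + 0))*(-1/48) = -16/27 + (5*4)*(-1/48) = -16/27 + 20*(-1/48) = -16/27 - 5/12 = -109/108 ≈ -1.0093)
(X + y)**2 + 43214 = (10 - 109/108)**2 + 43214 = (971/108)**2 + 43214 = 942841/11664 + 43214 = 504990937/11664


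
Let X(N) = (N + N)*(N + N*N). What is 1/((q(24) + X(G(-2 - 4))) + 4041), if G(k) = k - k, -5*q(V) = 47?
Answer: 5/20158 ≈ 0.00024804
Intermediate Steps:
q(V) = -47/5 (q(V) = -⅕*47 = -47/5)
G(k) = 0
X(N) = 2*N*(N + N²) (X(N) = (2*N)*(N + N²) = 2*N*(N + N²))
1/((q(24) + X(G(-2 - 4))) + 4041) = 1/((-47/5 + 2*0²*(1 + 0)) + 4041) = 1/((-47/5 + 2*0*1) + 4041) = 1/((-47/5 + 0) + 4041) = 1/(-47/5 + 4041) = 1/(20158/5) = 5/20158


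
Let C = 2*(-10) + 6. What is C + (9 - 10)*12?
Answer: -26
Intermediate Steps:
C = -14 (C = -20 + 6 = -14)
C + (9 - 10)*12 = -14 + (9 - 10)*12 = -14 - 1*12 = -14 - 12 = -26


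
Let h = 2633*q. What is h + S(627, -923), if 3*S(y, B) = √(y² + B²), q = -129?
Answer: -339657 + √1245058/3 ≈ -3.3929e+5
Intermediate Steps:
S(y, B) = √(B² + y²)/3 (S(y, B) = √(y² + B²)/3 = √(B² + y²)/3)
h = -339657 (h = 2633*(-129) = -339657)
h + S(627, -923) = -339657 + √((-923)² + 627²)/3 = -339657 + √(851929 + 393129)/3 = -339657 + √1245058/3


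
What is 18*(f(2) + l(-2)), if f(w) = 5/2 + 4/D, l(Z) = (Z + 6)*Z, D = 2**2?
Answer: -81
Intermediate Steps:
D = 4
l(Z) = Z*(6 + Z) (l(Z) = (6 + Z)*Z = Z*(6 + Z))
f(w) = 7/2 (f(w) = 5/2 + 4/4 = 5*(1/2) + 4*(1/4) = 5/2 + 1 = 7/2)
18*(f(2) + l(-2)) = 18*(7/2 - 2*(6 - 2)) = 18*(7/2 - 2*4) = 18*(7/2 - 8) = 18*(-9/2) = -81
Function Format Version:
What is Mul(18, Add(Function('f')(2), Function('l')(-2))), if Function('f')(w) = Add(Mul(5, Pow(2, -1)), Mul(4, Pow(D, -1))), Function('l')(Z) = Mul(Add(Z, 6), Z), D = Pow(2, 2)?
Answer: -81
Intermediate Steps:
D = 4
Function('l')(Z) = Mul(Z, Add(6, Z)) (Function('l')(Z) = Mul(Add(6, Z), Z) = Mul(Z, Add(6, Z)))
Function('f')(w) = Rational(7, 2) (Function('f')(w) = Add(Mul(5, Pow(2, -1)), Mul(4, Pow(4, -1))) = Add(Mul(5, Rational(1, 2)), Mul(4, Rational(1, 4))) = Add(Rational(5, 2), 1) = Rational(7, 2))
Mul(18, Add(Function('f')(2), Function('l')(-2))) = Mul(18, Add(Rational(7, 2), Mul(-2, Add(6, -2)))) = Mul(18, Add(Rational(7, 2), Mul(-2, 4))) = Mul(18, Add(Rational(7, 2), -8)) = Mul(18, Rational(-9, 2)) = -81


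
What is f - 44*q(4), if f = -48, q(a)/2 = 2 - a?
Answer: 128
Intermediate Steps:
q(a) = 4 - 2*a (q(a) = 2*(2 - a) = 4 - 2*a)
f - 44*q(4) = -48 - 44*(4 - 2*4) = -48 - 44*(4 - 8) = -48 - 44*(-4) = -48 + 176 = 128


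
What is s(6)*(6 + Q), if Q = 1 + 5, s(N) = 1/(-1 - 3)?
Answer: -3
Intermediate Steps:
s(N) = -1/4 (s(N) = 1/(-4) = -1/4)
Q = 6
s(6)*(6 + Q) = -(6 + 6)/4 = -1/4*12 = -3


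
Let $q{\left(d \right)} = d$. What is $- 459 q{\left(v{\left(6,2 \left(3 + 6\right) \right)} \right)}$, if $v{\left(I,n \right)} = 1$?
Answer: $-459$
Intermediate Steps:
$- 459 q{\left(v{\left(6,2 \left(3 + 6\right) \right)} \right)} = \left(-459\right) 1 = -459$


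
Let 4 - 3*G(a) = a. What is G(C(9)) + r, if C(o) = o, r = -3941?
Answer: -11828/3 ≈ -3942.7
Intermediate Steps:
G(a) = 4/3 - a/3
G(C(9)) + r = (4/3 - 1/3*9) - 3941 = (4/3 - 3) - 3941 = -5/3 - 3941 = -11828/3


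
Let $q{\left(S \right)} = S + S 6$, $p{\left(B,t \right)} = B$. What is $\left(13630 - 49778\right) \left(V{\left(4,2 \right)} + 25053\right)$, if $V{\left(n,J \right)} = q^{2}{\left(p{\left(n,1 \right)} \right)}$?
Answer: $-933955876$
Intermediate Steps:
$q{\left(S \right)} = 7 S$ ($q{\left(S \right)} = S + 6 S = 7 S$)
$V{\left(n,J \right)} = 49 n^{2}$ ($V{\left(n,J \right)} = \left(7 n\right)^{2} = 49 n^{2}$)
$\left(13630 - 49778\right) \left(V{\left(4,2 \right)} + 25053\right) = \left(13630 - 49778\right) \left(49 \cdot 4^{2} + 25053\right) = - 36148 \left(49 \cdot 16 + 25053\right) = - 36148 \left(784 + 25053\right) = \left(-36148\right) 25837 = -933955876$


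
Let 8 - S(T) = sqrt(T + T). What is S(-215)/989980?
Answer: 2/247495 - I*sqrt(430)/989980 ≈ 8.081e-6 - 2.0946e-5*I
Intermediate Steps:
S(T) = 8 - sqrt(2)*sqrt(T) (S(T) = 8 - sqrt(T + T) = 8 - sqrt(2*T) = 8 - sqrt(2)*sqrt(T))
S(-215)/989980 = (8 - sqrt(2)*sqrt(-215))/989980 = (8 - sqrt(2)*I*sqrt(215))*(1/989980) = (8 - I*sqrt(430))*(1/989980) = 2/247495 - I*sqrt(430)/989980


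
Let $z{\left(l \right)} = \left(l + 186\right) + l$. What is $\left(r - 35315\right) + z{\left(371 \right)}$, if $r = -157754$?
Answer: $-192141$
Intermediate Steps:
$z{\left(l \right)} = 186 + 2 l$ ($z{\left(l \right)} = \left(186 + l\right) + l = 186 + 2 l$)
$\left(r - 35315\right) + z{\left(371 \right)} = \left(-157754 - 35315\right) + \left(186 + 2 \cdot 371\right) = -193069 + \left(186 + 742\right) = -193069 + 928 = -192141$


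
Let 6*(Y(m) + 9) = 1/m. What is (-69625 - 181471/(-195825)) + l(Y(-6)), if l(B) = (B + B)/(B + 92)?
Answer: -40725286004248/584929275 ≈ -69624.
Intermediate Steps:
Y(m) = -9 + 1/(6*m)
l(B) = 2*B/(92 + B) (l(B) = (2*B)/(92 + B) = 2*B/(92 + B))
(-69625 - 181471/(-195825)) + l(Y(-6)) = (-69625 - 181471/(-195825)) + 2*(-9 + (⅙)/(-6))/(92 + (-9 + (⅙)/(-6))) = (-69625 - 181471*(-1/195825)) + 2*(-9 + (⅙)*(-⅙))/(92 + (-9 + (⅙)*(-⅙))) = (-69625 + 181471/195825) + 2*(-9 - 1/36)/(92 + (-9 - 1/36)) = -13634134154/195825 + 2*(-325/36)/(92 - 325/36) = -13634134154/195825 + 2*(-325/36)/(2987/36) = -13634134154/195825 + 2*(-325/36)*(36/2987) = -13634134154/195825 - 650/2987 = -40725286004248/584929275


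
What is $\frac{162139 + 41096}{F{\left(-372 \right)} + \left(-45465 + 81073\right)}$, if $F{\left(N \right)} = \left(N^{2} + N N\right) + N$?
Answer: $\frac{203235}{312004} \approx 0.65139$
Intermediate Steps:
$F{\left(N \right)} = N + 2 N^{2}$ ($F{\left(N \right)} = \left(N^{2} + N^{2}\right) + N = 2 N^{2} + N = N + 2 N^{2}$)
$\frac{162139 + 41096}{F{\left(-372 \right)} + \left(-45465 + 81073\right)} = \frac{162139 + 41096}{- 372 \left(1 + 2 \left(-372\right)\right) + \left(-45465 + 81073\right)} = \frac{203235}{- 372 \left(1 - 744\right) + 35608} = \frac{203235}{\left(-372\right) \left(-743\right) + 35608} = \frac{203235}{276396 + 35608} = \frac{203235}{312004}$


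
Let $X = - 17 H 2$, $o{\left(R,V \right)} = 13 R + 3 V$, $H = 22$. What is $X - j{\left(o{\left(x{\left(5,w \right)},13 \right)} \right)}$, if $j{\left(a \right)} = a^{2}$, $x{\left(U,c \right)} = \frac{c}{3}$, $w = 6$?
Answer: $-4973$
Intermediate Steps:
$x{\left(U,c \right)} = \frac{c}{3}$ ($x{\left(U,c \right)} = c \frac{1}{3} = \frac{c}{3}$)
$o{\left(R,V \right)} = 3 V + 13 R$
$X = -748$ ($X = \left(-17\right) 22 \cdot 2 = \left(-374\right) 2 = -748$)
$X - j{\left(o{\left(x{\left(5,w \right)},13 \right)} \right)} = -748 - \left(3 \cdot 13 + 13 \cdot \frac{1}{3} \cdot 6\right)^{2} = -748 - \left(39 + 13 \cdot 2\right)^{2} = -748 - \left(39 + 26\right)^{2} = -748 - 65^{2} = -748 - 4225 = -4973$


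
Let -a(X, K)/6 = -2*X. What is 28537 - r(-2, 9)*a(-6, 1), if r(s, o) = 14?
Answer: 29545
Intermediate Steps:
a(X, K) = 12*X (a(X, K) = -(-12)*X = 12*X)
28537 - r(-2, 9)*a(-6, 1) = 28537 - 14*12*(-6) = 28537 - 14*(-72) = 28537 - 1*(-1008) = 28537 + 1008 = 29545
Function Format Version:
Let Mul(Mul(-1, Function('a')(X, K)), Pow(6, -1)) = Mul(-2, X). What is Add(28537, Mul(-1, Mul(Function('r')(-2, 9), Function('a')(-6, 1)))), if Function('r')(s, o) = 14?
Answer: 29545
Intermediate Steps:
Function('a')(X, K) = Mul(12, X) (Function('a')(X, K) = Mul(-6, Mul(-2, X)) = Mul(12, X))
Add(28537, Mul(-1, Mul(Function('r')(-2, 9), Function('a')(-6, 1)))) = Add(28537, Mul(-1, Mul(14, Mul(12, -6)))) = Add(28537, Mul(-1, Mul(14, -72))) = Add(28537, Mul(-1, -1008)) = Add(28537, 1008) = 29545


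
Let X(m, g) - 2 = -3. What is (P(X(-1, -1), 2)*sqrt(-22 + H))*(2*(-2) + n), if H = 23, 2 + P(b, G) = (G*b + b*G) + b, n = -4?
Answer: 56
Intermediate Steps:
X(m, g) = -1 (X(m, g) = 2 - 3 = -1)
P(b, G) = -2 + b + 2*G*b (P(b, G) = -2 + ((G*b + b*G) + b) = -2 + ((G*b + G*b) + b) = -2 + (2*G*b + b) = -2 + (b + 2*G*b) = -2 + b + 2*G*b)
(P(X(-1, -1), 2)*sqrt(-22 + H))*(2*(-2) + n) = ((-2 - 1 + 2*2*(-1))*sqrt(-22 + 23))*(2*(-2) - 4) = ((-2 - 1 - 4)*sqrt(1))*(-4 - 4) = -7*1*(-8) = -7*(-8) = 56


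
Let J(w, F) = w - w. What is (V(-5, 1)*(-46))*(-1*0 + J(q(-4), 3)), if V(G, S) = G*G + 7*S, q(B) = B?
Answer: 0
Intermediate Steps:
V(G, S) = G**2 + 7*S
J(w, F) = 0
(V(-5, 1)*(-46))*(-1*0 + J(q(-4), 3)) = (((-5)**2 + 7*1)*(-46))*(-1*0 + 0) = ((25 + 7)*(-46))*(0 + 0) = (32*(-46))*0 = -1472*0 = 0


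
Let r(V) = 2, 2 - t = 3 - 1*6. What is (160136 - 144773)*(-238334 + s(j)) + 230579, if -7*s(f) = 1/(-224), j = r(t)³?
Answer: -5740910016221/1568 ≈ -3.6613e+9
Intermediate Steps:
t = 5 (t = 2 - (3 - 1*6) = 2 - (3 - 6) = 2 - 1*(-3) = 2 + 3 = 5)
j = 8 (j = 2³ = 8)
s(f) = 1/1568 (s(f) = -⅐/(-224) = -⅐*(-1/224) = 1/1568)
(160136 - 144773)*(-238334 + s(j)) + 230579 = (160136 - 144773)*(-238334 + 1/1568) + 230579 = 15363*(-373707711/1568) + 230579 = -5741271564093/1568 + 230579 = -5740910016221/1568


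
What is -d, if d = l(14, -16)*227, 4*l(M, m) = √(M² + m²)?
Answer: -227*√113/2 ≈ -1206.5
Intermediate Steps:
l(M, m) = √(M² + m²)/4
d = 227*√113/2 (d = (√(14² + (-16)²)/4)*227 = (√(196 + 256)/4)*227 = (√452/4)*227 = ((2*√113)/4)*227 = (√113/2)*227 = 227*√113/2 ≈ 1206.5)
-d = -227*√113/2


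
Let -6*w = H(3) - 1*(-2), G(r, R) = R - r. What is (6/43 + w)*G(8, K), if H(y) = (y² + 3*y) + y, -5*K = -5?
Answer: 6671/258 ≈ 25.857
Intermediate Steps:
K = 1 (K = -⅕*(-5) = 1)
H(y) = y² + 4*y
w = -23/6 (w = -(3*(4 + 3) - 1*(-2))/6 = -(3*7 + 2)/6 = -(21 + 2)/6 = -⅙*23 = -23/6 ≈ -3.8333)
(6/43 + w)*G(8, K) = (6/43 - 23/6)*(1 - 1*8) = (6*(1/43) - 23/6)*(1 - 8) = (6/43 - 23/6)*(-7) = -953/258*(-7) = 6671/258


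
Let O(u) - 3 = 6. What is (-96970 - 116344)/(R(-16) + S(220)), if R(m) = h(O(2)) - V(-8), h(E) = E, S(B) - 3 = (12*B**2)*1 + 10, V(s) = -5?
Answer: -213314/580827 ≈ -0.36726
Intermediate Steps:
O(u) = 9 (O(u) = 3 + 6 = 9)
S(B) = 13 + 12*B**2 (S(B) = 3 + ((12*B**2)*1 + 10) = 3 + (12*B**2 + 10) = 3 + (10 + 12*B**2) = 13 + 12*B**2)
R(m) = 14 (R(m) = 9 - 1*(-5) = 9 + 5 = 14)
(-96970 - 116344)/(R(-16) + S(220)) = (-96970 - 116344)/(14 + (13 + 12*220**2)) = -213314/(14 + (13 + 12*48400)) = -213314/(14 + (13 + 580800)) = -213314/(14 + 580813) = -213314/580827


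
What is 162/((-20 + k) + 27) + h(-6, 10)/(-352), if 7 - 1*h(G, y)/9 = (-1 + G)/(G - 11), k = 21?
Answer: 7353/1309 ≈ 5.6173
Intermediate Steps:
h(G, y) = 63 - 9*(-1 + G)/(-11 + G) (h(G, y) = 63 - 9*(-1 + G)/(G - 11) = 63 - 9*(-1 + G)/(-11 + G))
162/((-20 + k) + 27) + h(-6, 10)/(-352) = 162/((-20 + 21) + 27) + (18*(-38 + 3*(-6))/(-11 - 6))/(-352) = 162/(1 + 27) + (18*(-38 - 18)/(-17))*(-1/352) = 162/28 + (18*(-1/17)*(-56))*(-1/352) = 162*(1/28) + (1008/17)*(-1/352) = 81/14 - 63/374 = 7353/1309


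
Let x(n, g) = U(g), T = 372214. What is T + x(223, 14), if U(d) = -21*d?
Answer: 371920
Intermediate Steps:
x(n, g) = -21*g
T + x(223, 14) = 372214 - 21*14 = 372214 - 294 = 371920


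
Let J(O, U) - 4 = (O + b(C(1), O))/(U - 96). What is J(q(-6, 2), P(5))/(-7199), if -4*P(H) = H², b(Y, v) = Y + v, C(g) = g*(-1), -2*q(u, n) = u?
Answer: -1616/2944391 ≈ -0.00054884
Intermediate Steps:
q(u, n) = -u/2
C(g) = -g
P(H) = -H²/4
J(O, U) = 4 + (-1 + 2*O)/(-96 + U) (J(O, U) = 4 + (O + (-1*1 + O))/(U - 96) = 4 + (O + (-1 + O))/(-96 + U) = 4 + (-1 + 2*O)/(-96 + U))
J(q(-6, 2), P(5))/(-7199) = ((-385 + 2*(-½*(-6)) + 4*(-¼*5²))/(-96 - ¼*5²))/(-7199) = ((-385 + 2*3 + 4*(-¼*25))/(-96 - ¼*25))*(-1/7199) = ((-385 + 6 + 4*(-25/4))/(-96 - 25/4))*(-1/7199) = ((-385 + 6 - 25)/(-409/4))*(-1/7199) = -4/409*(-404)*(-1/7199) = (1616/409)*(-1/7199) = -1616/2944391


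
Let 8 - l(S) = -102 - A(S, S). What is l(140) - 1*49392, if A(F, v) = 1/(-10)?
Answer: -492821/10 ≈ -49282.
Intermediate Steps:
A(F, v) = -⅒
l(S) = 1099/10 (l(S) = 8 - (-102 - 1*(-⅒)) = 8 - (-102 + ⅒) = 8 - 1*(-1019/10) = 8 + 1019/10 = 1099/10)
l(140) - 1*49392 = 1099/10 - 1*49392 = 1099/10 - 49392 = -492821/10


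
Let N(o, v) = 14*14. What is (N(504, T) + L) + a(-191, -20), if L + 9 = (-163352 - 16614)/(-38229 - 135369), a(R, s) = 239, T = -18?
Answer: 37066357/86799 ≈ 427.04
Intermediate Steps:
N(o, v) = 196
L = -691208/86799 (L = -9 + (-163352 - 16614)/(-38229 - 135369) = -9 - 179966/(-173598) = -9 - 179966*(-1/173598) = -9 + 89983/86799 = -691208/86799 ≈ -7.9633)
(N(504, T) + L) + a(-191, -20) = (196 - 691208/86799) + 239 = 16321396/86799 + 239 = 37066357/86799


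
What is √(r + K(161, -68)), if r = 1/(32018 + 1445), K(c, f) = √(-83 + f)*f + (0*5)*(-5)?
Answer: √(33463 - 76144521092*I*√151)/33463 ≈ 20.44 - 20.44*I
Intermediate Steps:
K(c, f) = f*√(-83 + f) (K(c, f) = f*√(-83 + f) + 0*(-5) = f*√(-83 + f) + 0 = f*√(-83 + f))
r = 1/33463 ≈ 2.9884e-5
√(r + K(161, -68)) = √(1/33463 - 68*√(-83 - 68)) = √(1/33463 - 68*I*√151)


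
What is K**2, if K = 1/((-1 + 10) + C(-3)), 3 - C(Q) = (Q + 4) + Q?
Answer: 1/196 ≈ 0.0051020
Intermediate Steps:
C(Q) = -1 - 2*Q (C(Q) = 3 - ((Q + 4) + Q) = 3 - ((4 + Q) + Q) = 3 - (4 + 2*Q) = 3 + (-4 - 2*Q) = -1 - 2*Q)
K = 1/14 (K = 1/((-1 + 10) + (-1 - 2*(-3))) = 1/(9 + (-1 + 6)) = 1/(9 + 5) = 1/14 ≈ 0.071429)
K**2 = (1/14)**2 = 1/196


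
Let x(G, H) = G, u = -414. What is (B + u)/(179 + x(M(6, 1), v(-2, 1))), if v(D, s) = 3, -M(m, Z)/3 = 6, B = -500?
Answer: -914/161 ≈ -5.6770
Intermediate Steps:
M(m, Z) = -18 (M(m, Z) = -3*6 = -18)
(B + u)/(179 + x(M(6, 1), v(-2, 1))) = (-500 - 414)/(179 - 18) = -914/161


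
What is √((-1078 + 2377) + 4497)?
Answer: 6*√161 ≈ 76.131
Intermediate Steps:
√((-1078 + 2377) + 4497) = √(1299 + 4497) = √5796 = 6*√161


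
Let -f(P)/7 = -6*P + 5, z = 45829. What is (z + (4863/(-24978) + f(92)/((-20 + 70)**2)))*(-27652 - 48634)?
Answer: -18193418822412911/5203750 ≈ -3.4962e+9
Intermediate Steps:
f(P) = -35 + 42*P (f(P) = -7*(-6*P + 5) = -7*(5 - 6*P) = -35 + 42*P)
(z + (4863/(-24978) + f(92)/((-20 + 70)**2)))*(-27652 - 48634) = (45829 + (4863/(-24978) + (-35 + 42*92)/((-20 + 70)**2)))*(-27652 - 48634) = (45829 + (4863*(-1/24978) + (-35 + 3864)/(50**2)))*(-76286) = (45829 + (-1621/8326 + 3829/2500))*(-76286) = (45829 + 13913877/10407500)*(-76286) = (476979231377/10407500)*(-76286) = -18193418822412911/5203750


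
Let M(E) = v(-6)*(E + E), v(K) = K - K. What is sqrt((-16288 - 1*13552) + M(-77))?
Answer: 4*I*sqrt(1865) ≈ 172.74*I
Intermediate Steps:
v(K) = 0
M(E) = 0 (M(E) = 0*(E + E) = 0*(2*E) = 0)
sqrt((-16288 - 1*13552) + M(-77)) = sqrt((-16288 - 1*13552) + 0) = sqrt((-16288 - 13552) + 0) = sqrt(-29840 + 0) = sqrt(-29840) = 4*I*sqrt(1865)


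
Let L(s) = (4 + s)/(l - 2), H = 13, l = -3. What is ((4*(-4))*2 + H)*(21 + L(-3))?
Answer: -1976/5 ≈ -395.20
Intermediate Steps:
L(s) = -⅘ - s/5 (L(s) = (4 + s)/(-3 - 2) = (4 + s)/(-5) = (4 + s)*(-⅕) = -⅘ - s/5)
((4*(-4))*2 + H)*(21 + L(-3)) = ((4*(-4))*2 + 13)*(21 + (-⅘ - ⅕*(-3))) = (-16*2 + 13)*(21 + (-⅘ + ⅗)) = (-32 + 13)*(21 - ⅕) = -19*104/5 = -1976/5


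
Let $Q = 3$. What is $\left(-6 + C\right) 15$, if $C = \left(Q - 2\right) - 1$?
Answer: $-90$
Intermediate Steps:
$C = 0$ ($C = \left(3 - 2\right) - 1 = 1 - 1 = 0$)
$\left(-6 + C\right) 15 = \left(-6 + 0\right) 15 = \left(-6\right) 15 = -90$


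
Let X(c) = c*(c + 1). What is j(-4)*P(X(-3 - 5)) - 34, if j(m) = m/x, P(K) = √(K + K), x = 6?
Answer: -34 - 8*√7/3 ≈ -41.055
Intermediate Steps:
X(c) = c*(1 + c)
P(K) = √2*√K (P(K) = √(2*K) = √2*√K)
j(m) = m/6
j(-4)*P(X(-3 - 5)) - 34 = ((⅙)*(-4))*(√2*√((-3 - 5)*(1 + (-3 - 5)))) - 34 = -2*√2*√(-8*(1 - 8))/3 - 34 = -2*√2*√(-8*(-7))/3 - 34 = -2*√2*√56/3 - 34 = -2*√2*2*√14/3 - 34 = -8*√7/3 - 34 = -34 - 8*√7/3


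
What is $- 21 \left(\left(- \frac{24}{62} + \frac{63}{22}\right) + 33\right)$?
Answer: $- \frac{508095}{682} \approx -745.01$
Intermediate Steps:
$- 21 \left(\left(- \frac{24}{62} + \frac{63}{22}\right) + 33\right) = - 21 \left(\left(\left(-24\right) \frac{1}{62} + 63 \cdot \frac{1}{22}\right) + 33\right) = - 21 \left(\left(- \frac{12}{31} + \frac{63}{22}\right) + 33\right) = - 21 \left(\frac{1689}{682} + 33\right) = \left(-21\right) \frac{24195}{682} = - \frac{508095}{682}$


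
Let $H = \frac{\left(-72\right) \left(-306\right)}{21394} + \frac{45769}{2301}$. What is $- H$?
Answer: $- \frac{514938809}{24613797} \approx -20.921$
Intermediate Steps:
$H = \frac{514938809}{24613797}$ ($H = 22032 \cdot \frac{1}{21394} + 45769 \cdot \frac{1}{2301} = \frac{11016}{10697} + \frac{45769}{2301} = \frac{514938809}{24613797} \approx 20.921$)
$- H = \left(-1\right) \frac{514938809}{24613797} = - \frac{514938809}{24613797}$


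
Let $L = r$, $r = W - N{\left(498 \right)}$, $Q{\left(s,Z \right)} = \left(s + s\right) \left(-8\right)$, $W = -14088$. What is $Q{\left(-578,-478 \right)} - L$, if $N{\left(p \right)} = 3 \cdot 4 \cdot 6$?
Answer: $23408$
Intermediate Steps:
$N{\left(p \right)} = 72$ ($N{\left(p \right)} = 12 \cdot 6 = 72$)
$Q{\left(s,Z \right)} = - 16 s$ ($Q{\left(s,Z \right)} = 2 s \left(-8\right) = - 16 s$)
$r = -14160$ ($r = -14088 - 72 = -14160$)
$L = -14160$
$Q{\left(-578,-478 \right)} - L = \left(-16\right) \left(-578\right) - -14160 = 9248 + 14160 = 23408$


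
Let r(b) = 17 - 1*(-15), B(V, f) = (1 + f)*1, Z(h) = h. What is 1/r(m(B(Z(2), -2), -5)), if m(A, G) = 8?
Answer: 1/32 ≈ 0.031250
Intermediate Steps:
B(V, f) = 1 + f
r(b) = 32 (r(b) = 17 + 15 = 32)
1/r(m(B(Z(2), -2), -5)) = 1/32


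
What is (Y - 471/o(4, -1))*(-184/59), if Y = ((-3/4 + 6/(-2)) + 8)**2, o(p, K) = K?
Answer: -179975/118 ≈ -1525.2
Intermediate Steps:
Y = 289/16 (Y = ((-3*1/4 + 6*(-1/2)) + 8)**2 = ((-3/4 - 3) + 8)**2 = (-15/4 + 8)**2 = (17/4)**2 = 289/16 ≈ 18.063)
(Y - 471/o(4, -1))*(-184/59) = (289/16 - 471/(-1))*(-184/59) = (289/16 - 471*(-1))*(-184*1/59) = (289/16 + 471)*(-184/59) = (7825/16)*(-184/59) = -179975/118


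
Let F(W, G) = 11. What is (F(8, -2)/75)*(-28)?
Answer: -308/75 ≈ -4.1067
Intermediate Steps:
(F(8, -2)/75)*(-28) = (11/75)*(-28) = -308/75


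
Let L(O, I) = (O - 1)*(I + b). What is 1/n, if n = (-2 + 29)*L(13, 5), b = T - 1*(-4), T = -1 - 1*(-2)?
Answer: 1/3240 ≈ 0.00030864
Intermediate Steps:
T = 1 (T = -1 + 2 = 1)
b = 5 (b = 1 - 1*(-4) = 1 + 4 = 5)
L(O, I) = (-1 + O)*(5 + I) (L(O, I) = (O - 1)*(I + 5) = (-1 + O)*(5 + I))
n = 3240 (n = (-2 + 29)*(-5 - 1*5 + 5*13 + 5*13) = 27*(-5 - 5 + 65 + 65) = 27*120 = 3240)
1/n = 1/3240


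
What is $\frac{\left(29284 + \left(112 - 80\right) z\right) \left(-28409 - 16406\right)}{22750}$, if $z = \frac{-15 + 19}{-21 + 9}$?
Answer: $- \frac{78713066}{1365} \approx -57665.0$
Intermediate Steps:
$z = - \frac{1}{3}$ ($z = \frac{4}{-12} = 4 \left(- \frac{1}{12}\right) = - \frac{1}{3} \approx -0.33333$)
$\frac{\left(29284 + \left(112 - 80\right) z\right) \left(-28409 - 16406\right)}{22750} = \frac{\left(29284 + \left(112 - 80\right) \left(- \frac{1}{3}\right)\right) \left(-28409 - 16406\right)}{22750} = \left(29284 + 32 \left(- \frac{1}{3}\right)\right) \left(-44815\right) \frac{1}{22750} = \left(29284 - \frac{32}{3}\right) \left(-44815\right) \frac{1}{22750} = \frac{87820}{3} \left(-44815\right) \frac{1}{22750} = \left(- \frac{3935653300}{3}\right) \frac{1}{22750} = - \frac{78713066}{1365}$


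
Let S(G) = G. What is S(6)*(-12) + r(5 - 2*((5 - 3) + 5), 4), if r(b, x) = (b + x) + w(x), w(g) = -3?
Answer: -80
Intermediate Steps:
r(b, x) = -3 + b + x (r(b, x) = (b + x) - 3 = -3 + b + x)
S(6)*(-12) + r(5 - 2*((5 - 3) + 5), 4) = 6*(-12) + (-3 + (5 - 2*((5 - 3) + 5)) + 4) = -72 + (-3 + (5 - 2*(2 + 5)) + 4) = -72 + (-3 + (5 - 2*7) + 4) = -72 + (-3 + (5 - 14) + 4) = -72 + (-3 - 9 + 4) = -72 - 8 = -80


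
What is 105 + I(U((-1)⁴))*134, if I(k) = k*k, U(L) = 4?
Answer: 2249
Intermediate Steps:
I(k) = k²
105 + I(U((-1)⁴))*134 = 105 + 4²*134 = 105 + 16*134 = 105 + 2144 = 2249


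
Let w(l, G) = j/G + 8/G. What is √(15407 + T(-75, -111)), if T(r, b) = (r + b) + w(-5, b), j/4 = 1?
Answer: √20837401/37 ≈ 123.37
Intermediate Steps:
j = 4 (j = 4*1 = 4)
w(l, G) = 12/G (w(l, G) = 4/G + 8/G = 12/G)
T(r, b) = b + r + 12/b (T(r, b) = (r + b) + 12/b = (b + r) + 12/b = b + r + 12/b)
√(15407 + T(-75, -111)) = √(15407 + (-111 - 75 + 12/(-111))) = √(15407 + (-111 - 75 + 12*(-1/111))) = √(15407 + (-111 - 75 - 4/37)) = √(15407 - 6886/37) = √(563173/37) = √20837401/37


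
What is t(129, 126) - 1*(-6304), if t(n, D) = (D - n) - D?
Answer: 6175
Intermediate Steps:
t(n, D) = -n
t(129, 126) - 1*(-6304) = -1*129 - 1*(-6304) = -129 + 6304 = 6175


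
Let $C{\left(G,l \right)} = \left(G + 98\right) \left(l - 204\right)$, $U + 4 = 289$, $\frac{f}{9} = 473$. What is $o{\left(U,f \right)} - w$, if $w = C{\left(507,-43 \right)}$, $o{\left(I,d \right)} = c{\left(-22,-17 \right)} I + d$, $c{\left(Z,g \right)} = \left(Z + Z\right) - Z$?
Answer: $147422$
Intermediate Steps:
$f = 4257$ ($f = 9 \cdot 473 = 4257$)
$U = 285$ ($U = -4 + 289 = 285$)
$C{\left(G,l \right)} = \left(-204 + l\right) \left(98 + G\right)$ ($C{\left(G,l \right)} = \left(98 + G\right) \left(-204 + l\right) = \left(-204 + l\right) \left(98 + G\right)$)
$c{\left(Z,g \right)} = Z$ ($c{\left(Z,g \right)} = 2 Z - Z = Z$)
$o{\left(I,d \right)} = d - 22 I$ ($o{\left(I,d \right)} = - 22 I + d = d - 22 I$)
$w = -149435$ ($w = -19992 - 103428 + 98 \left(-43\right) + 507 \left(-43\right) = -19992 - 103428 - 4214 - 21801 = -149435$)
$o{\left(U,f \right)} - w = \left(4257 - 6270\right) - -149435 = \left(4257 - 6270\right) + 149435 = -2013 + 149435 = 147422$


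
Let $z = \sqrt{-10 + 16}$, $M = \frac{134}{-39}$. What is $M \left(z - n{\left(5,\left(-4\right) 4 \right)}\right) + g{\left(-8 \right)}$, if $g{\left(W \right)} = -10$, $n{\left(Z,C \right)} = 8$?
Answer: $\frac{682}{39} - \frac{134 \sqrt{6}}{39} \approx 9.071$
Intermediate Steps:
$M = - \frac{134}{39}$ ($M = 134 \left(- \frac{1}{39}\right) = - \frac{134}{39} \approx -3.4359$)
$z = \sqrt{6} \approx 2.4495$
$M \left(z - n{\left(5,\left(-4\right) 4 \right)}\right) + g{\left(-8 \right)} = - \frac{134 \left(\sqrt{6} - 8\right)}{39} - 10 = - \frac{134 \left(-8 + \sqrt{6}\right)}{39} - 10 = \left(\frac{1072}{39} - \frac{134 \sqrt{6}}{39}\right) - 10 = \frac{682}{39} - \frac{134 \sqrt{6}}{39}$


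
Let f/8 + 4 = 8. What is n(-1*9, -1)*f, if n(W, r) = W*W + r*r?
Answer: 2624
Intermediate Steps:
n(W, r) = W² + r²
f = 32 (f = -32 + 8*8 = -32 + 64 = 32)
n(-1*9, -1)*f = ((-1*9)² + (-1)²)*32 = ((-9)² + 1)*32 = (81 + 1)*32 = 82*32 = 2624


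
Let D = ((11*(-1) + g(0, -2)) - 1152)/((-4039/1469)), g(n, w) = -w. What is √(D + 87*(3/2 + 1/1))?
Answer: √41746966674/8078 ≈ 25.293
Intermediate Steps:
D = 1705509/4039 (D = ((11*(-1) - 1*(-2)) - 1152)/((-4039/1469)) = ((-11 + 2) - 1152)/((-4039*1/1469)) = (-9 - 1152)/(-4039/1469) = -1161*(-1469/4039) = 1705509/4039 ≈ 422.26)
√(D + 87*(3/2 + 1/1)) = √(1705509/4039 + 87*(3/2 + 1/1)) = √(1705509/4039 + 87*(3*(½) + 1*1)) = √(1705509/4039 + 87*(3/2 + 1)) = √(1705509/4039 + 87*(5/2)) = √(1705509/4039 + 435/2) = √(5167983/8078) = √41746966674/8078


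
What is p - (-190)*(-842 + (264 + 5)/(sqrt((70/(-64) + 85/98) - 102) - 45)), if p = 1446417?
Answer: 4287292713967/3335491 - 1431080*I*sqrt(320582)/3335491 ≈ 1.2854e+6 - 242.93*I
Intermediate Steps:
p - (-190)*(-842 + (264 + 5)/(sqrt((70/(-64) + 85/98) - 102) - 45)) = 1446417 - (-190)*(-842 + (264 + 5)/(sqrt((70/(-64) + 85/98) - 102) - 45)) = 1446417 - (-190)*(-842 + 269/(sqrt((70*(-1/64) + 85*(1/98)) - 102) - 45)) = 1446417 - (-190)*(-842 + 269/(sqrt((-35/32 + 85/98) - 102) - 45)) = 1446417 - (-190)*(-842 + 269/(sqrt(-355/1568 - 102) - 45)) = 1446417 - (-190)*(-842 + 269/(sqrt(-160291/1568) - 45)) = 1446417 - (-190)*(-842 + 269/(I*sqrt(320582)/56 - 45)) = 1446417 - (-190)*(-842 + 269/(-45 + I*sqrt(320582)/56)) = 1446417 - (159980 - 51110/(-45 + I*sqrt(320582)/56)) = 1446417 + (-159980 + 51110/(-45 + I*sqrt(320582)/56)) = 1286437 + 51110/(-45 + I*sqrt(320582)/56)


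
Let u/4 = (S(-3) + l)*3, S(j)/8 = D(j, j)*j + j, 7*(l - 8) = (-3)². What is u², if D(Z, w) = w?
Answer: 23155344/49 ≈ 4.7256e+5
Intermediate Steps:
l = 65/7 (l = 8 + (⅐)*(-3)² = 8 + (⅐)*9 = 8 + 9/7 = 65/7 ≈ 9.2857)
S(j) = 8*j + 8*j² (S(j) = 8*(j*j + j) = 8*(j² + j) = 8*(j + j²) = 8*j + 8*j²)
u = 4812/7 (u = 4*((8*(-3)*(1 - 3) + 65/7)*3) = 4*((8*(-3)*(-2) + 65/7)*3) = 4*((48 + 65/7)*3) = 4*((401/7)*3) = 4*(1203/7) = 4812/7 ≈ 687.43)
u² = (4812/7)² = 23155344/49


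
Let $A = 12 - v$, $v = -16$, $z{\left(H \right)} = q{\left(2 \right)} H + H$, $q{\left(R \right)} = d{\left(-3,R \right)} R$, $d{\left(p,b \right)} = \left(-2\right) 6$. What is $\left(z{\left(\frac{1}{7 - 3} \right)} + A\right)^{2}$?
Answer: $\frac{7921}{16} \approx 495.06$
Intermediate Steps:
$d{\left(p,b \right)} = -12$
$q{\left(R \right)} = - 12 R$
$z{\left(H \right)} = - 23 H$ ($z{\left(H \right)} = \left(-12\right) 2 H + H = - 24 H + H = - 23 H$)
$A = 28$ ($A = 12 - -16 = 12 + 16 = 28$)
$\left(z{\left(\frac{1}{7 - 3} \right)} + A\right)^{2} = \left(- \frac{23}{7 - 3} + 28\right)^{2} = \left(- \frac{23}{4} + 28\right)^{2} = \left(\frac{89}{4}\right)^{2} = \frac{7921}{16}$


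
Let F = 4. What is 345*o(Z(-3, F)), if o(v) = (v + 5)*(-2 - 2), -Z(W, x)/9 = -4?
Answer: -56580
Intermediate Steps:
Z(W, x) = 36 (Z(W, x) = -9*(-4) = 36)
o(v) = -20 - 4*v (o(v) = (5 + v)*(-4) = -20 - 4*v)
345*o(Z(-3, F)) = 345*(-20 - 4*36) = 345*(-20 - 144) = 345*(-164) = -56580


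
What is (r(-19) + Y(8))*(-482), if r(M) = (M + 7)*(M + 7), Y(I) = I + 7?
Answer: -76638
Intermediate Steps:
Y(I) = 7 + I
r(M) = (7 + M)² (r(M) = (7 + M)*(7 + M) = (7 + M)²)
(r(-19) + Y(8))*(-482) = ((7 - 19)² + (7 + 8))*(-482) = ((-12)² + 15)*(-482) = (144 + 15)*(-482) = 159*(-482) = -76638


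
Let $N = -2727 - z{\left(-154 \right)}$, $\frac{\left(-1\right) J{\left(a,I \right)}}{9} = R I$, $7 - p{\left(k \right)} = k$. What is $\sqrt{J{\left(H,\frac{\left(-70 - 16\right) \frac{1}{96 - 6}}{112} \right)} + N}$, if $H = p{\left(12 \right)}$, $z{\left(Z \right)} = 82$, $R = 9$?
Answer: $\frac{i \sqrt{55042855}}{140} \approx 52.993 i$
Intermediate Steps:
$p{\left(k \right)} = 7 - k$
$H = -5$ ($H = 7 - 12 = -5$)
$J{\left(a,I \right)} = - 81 I$ ($J{\left(a,I \right)} = - 9 \cdot 9 I = - 81 I$)
$N = -2809$ ($N = -2727 - 82 = -2809$)
$\sqrt{J{\left(H,\frac{\left(-70 - 16\right) \frac{1}{96 - 6}}{112} \right)} + N} = \sqrt{- 81 \frac{\left(-70 - 16\right) \frac{1}{96 - 6}}{112} - 2809} = \sqrt{- 81 - \frac{86}{90} \cdot \frac{1}{112} - 2809} = \sqrt{- 81 \left(-86\right) \frac{1}{90} \cdot \frac{1}{112} - 2809} = \sqrt{- 81 \left(\left(- \frac{43}{45}\right) \frac{1}{112}\right) - 2809} = \sqrt{\left(-81\right) \left(- \frac{43}{5040}\right) - 2809} = \sqrt{\frac{387}{560} - 2809} = \sqrt{- \frac{1572653}{560}} = \frac{i \sqrt{55042855}}{140}$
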